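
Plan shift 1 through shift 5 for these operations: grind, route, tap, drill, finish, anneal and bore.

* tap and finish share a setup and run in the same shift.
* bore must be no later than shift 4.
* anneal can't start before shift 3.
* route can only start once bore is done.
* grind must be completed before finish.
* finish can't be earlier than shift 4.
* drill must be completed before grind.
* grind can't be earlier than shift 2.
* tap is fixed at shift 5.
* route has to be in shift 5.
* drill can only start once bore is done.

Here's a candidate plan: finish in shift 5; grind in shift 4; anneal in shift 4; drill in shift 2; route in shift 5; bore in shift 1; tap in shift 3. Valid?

tap and finish share a setup and run in the same shift — violated.
finish can't be earlier than shift 4 — holds.
tap is fixed at shift 5 — violated.
drill can only start once bore is done — holds.
drill must be completed before grind — holds.
route has to be in shift 5 — holds.
bore must be no later than shift 4 — holds.
grind must be completed before finish — holds.
grind can't be earlier than shift 2 — holds.
anneal can't start before shift 3 — holds.
route can only start once bore is done — holds.

Invalid. tap is fixed at shift 5.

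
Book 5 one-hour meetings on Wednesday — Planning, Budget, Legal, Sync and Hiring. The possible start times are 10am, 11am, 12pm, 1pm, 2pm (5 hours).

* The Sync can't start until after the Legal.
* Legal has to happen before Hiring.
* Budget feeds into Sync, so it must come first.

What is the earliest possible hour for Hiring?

Precedence pushes Hiring to at least 11am.
Hiring at 11am is achievable: Legal=10am; Budget=10am; Planning=10am; Hiring=11am; Sync=11am.

11am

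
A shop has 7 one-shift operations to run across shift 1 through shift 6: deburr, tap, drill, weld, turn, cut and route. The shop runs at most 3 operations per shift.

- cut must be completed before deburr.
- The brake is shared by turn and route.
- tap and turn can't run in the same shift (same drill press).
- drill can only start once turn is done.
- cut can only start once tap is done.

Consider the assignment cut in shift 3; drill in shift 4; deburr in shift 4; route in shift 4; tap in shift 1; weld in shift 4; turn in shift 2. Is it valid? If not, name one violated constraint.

cut can only start once tap is done — holds.
cut must be completed before deburr — holds.
The brake is shared by turn and route — holds.
tap and turn can't run in the same shift (same drill press) — holds.
The shop runs at most 3 operations per shift — violated.
drill can only start once turn is done — holds.

No — it violates: The shop runs at most 3 operations per shift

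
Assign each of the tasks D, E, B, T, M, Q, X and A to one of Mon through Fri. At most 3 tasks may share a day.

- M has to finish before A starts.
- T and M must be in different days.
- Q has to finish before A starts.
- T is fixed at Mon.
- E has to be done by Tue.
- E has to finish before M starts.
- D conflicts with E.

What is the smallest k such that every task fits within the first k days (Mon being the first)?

3 days

The precedence chain requires at least 3 distinct days.
With at most 3 per day and 8 tasks, at least 3 days are needed.
3 works (last occupied day: Wed): for example D=Tue, A=Wed, E=Mon, T=Mon, B=Tue, M=Tue, Q=Mon, X=Wed.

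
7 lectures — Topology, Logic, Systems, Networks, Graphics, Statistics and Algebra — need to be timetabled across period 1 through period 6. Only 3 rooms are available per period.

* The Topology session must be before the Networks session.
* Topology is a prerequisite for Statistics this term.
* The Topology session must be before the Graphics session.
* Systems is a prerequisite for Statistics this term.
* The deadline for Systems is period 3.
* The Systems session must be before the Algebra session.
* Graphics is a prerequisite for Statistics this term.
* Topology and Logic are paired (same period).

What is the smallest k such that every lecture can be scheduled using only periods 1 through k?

3 periods

The precedence chain requires at least 3 distinct periods.
With at most 3 per period and 7 lectures, at least 3 periods are needed.
3 works (last occupied period: period 3): for example Networks=period 2; Algebra=period 2; Systems=period 1; Graphics=period 2; Topology=period 1; Statistics=period 3; Logic=period 1.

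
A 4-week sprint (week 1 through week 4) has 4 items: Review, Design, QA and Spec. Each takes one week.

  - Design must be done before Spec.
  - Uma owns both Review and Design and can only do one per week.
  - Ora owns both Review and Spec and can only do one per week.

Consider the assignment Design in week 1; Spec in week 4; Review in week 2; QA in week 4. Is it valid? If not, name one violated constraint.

Ora owns both Review and Spec and can only do one per week — holds.
Uma owns both Review and Design and can only do one per week — holds.
Design must be done before Spec — holds.

Yes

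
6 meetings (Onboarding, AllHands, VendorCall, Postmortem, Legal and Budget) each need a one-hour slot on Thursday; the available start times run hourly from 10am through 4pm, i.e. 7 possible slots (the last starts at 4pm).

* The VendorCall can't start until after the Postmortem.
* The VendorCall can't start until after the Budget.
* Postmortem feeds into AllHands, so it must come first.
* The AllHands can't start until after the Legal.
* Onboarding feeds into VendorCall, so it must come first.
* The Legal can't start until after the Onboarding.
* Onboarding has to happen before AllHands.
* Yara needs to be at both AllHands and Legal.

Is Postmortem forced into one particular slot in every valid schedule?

No

Postmortem can be 10am (e.g. Legal in 11am; Budget in 10am; AllHands in 12pm; VendorCall in 11am; Postmortem in 10am; Onboarding in 10am) or 11am (e.g. VendorCall in 12pm, Onboarding in 10am, Postmortem in 11am, AllHands in 12pm, Legal in 11am, Budget in 10am).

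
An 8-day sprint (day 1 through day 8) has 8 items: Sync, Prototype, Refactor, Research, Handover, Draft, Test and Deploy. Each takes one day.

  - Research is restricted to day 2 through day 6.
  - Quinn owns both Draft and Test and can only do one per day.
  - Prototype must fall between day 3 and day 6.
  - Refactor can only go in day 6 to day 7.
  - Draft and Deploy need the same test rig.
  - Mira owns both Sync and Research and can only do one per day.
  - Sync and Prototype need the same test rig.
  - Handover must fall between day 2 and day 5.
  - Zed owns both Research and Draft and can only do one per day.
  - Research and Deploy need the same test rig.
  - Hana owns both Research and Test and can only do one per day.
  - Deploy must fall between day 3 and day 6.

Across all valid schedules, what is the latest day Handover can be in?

Handover is available from day 2; Handover's own window allows nothing later than day 5.
Handover at day 5 is achievable: Draft -> day 1; Research -> day 2; Test -> day 3; Deploy -> day 3; Prototype -> day 3; Handover -> day 5; Refactor -> day 6; Sync -> day 1.

day 5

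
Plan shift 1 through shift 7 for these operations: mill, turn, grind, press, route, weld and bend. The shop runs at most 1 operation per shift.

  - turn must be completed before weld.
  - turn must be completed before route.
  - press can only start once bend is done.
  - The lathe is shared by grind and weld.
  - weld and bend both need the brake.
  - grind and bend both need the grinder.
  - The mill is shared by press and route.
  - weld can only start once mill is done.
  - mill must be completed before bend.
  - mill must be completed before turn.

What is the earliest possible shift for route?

Precedence pushes route to at least shift 3.
route at shift 3 is achievable: bend=shift 5, press=shift 6, mill=shift 1, route=shift 3, grind=shift 7, weld=shift 4, turn=shift 2.

shift 3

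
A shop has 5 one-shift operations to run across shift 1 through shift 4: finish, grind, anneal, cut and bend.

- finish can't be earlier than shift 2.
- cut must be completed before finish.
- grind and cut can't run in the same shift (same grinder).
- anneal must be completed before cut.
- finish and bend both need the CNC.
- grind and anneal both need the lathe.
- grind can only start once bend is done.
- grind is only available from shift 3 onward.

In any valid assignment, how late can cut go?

Precedence pushes cut to at least shift 2; downstream work caps cut at shift 3.
cut at shift 3 is achievable: bend=shift 1; finish=shift 4; anneal=shift 1; cut=shift 3; grind=shift 4.

shift 3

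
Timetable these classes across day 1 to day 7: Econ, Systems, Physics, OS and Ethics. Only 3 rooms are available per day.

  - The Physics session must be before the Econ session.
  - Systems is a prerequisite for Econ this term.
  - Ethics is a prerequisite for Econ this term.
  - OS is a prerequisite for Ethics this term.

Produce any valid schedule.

Ethics=day 2, OS=day 1, Econ=day 3, Systems=day 1, Physics=day 1

Checking: Systems(day 1) before Econ(day 3); OS(day 1) before Ethics(day 2); Physics(day 1) before Econ(day 3); Ethics(day 2) before Econ(day 3); max 3 per day (cap 3).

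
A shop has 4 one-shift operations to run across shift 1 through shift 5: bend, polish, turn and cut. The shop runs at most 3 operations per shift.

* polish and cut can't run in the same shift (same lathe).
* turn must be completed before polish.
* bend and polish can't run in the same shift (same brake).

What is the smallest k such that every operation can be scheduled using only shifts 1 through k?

2

The precedence chain requires at least 2 distinct shifts.
With at most 3 per shift and 4 operations, at least 2 shifts are needed.
2 works (last occupied shift: shift 2): for example cut in shift 1; polish in shift 2; turn in shift 1; bend in shift 1.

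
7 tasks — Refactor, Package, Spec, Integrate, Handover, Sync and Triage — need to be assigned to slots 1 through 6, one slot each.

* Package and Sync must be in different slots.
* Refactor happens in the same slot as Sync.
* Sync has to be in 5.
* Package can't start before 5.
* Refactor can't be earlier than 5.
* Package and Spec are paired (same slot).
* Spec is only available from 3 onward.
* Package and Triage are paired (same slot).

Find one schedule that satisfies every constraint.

Integrate=1, Refactor=5, Spec=6, Triage=6, Handover=1, Sync=5, Package=6

Checking: Package(6) != Sync(5); Package = Spec = 6; Refactor = Sync = 5; Package = Triage = 6; Refactor=5 in [5,6]; Package=6 in [5,6]; Spec=6 in [3,6]; Sync=5 in [5,5].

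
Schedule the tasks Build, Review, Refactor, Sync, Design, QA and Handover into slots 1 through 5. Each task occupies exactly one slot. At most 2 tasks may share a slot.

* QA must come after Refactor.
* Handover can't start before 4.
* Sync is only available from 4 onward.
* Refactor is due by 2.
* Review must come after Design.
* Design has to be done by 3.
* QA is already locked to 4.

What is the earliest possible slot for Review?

Precedence pushes Review to at least 2.
Review at 2 is achievable: Refactor -> 1, Build -> 2, Review -> 2, Sync -> 4, Design -> 1, QA -> 4, Handover -> 5.

2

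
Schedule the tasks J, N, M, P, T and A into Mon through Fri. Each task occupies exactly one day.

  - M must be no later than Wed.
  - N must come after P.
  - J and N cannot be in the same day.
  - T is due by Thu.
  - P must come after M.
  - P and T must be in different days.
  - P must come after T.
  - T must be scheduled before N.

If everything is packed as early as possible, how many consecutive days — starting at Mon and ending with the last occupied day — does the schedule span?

The precedence chain requires at least 3 distinct days.
3 works (last occupied day: Wed): for example M -> Mon; N -> Wed; P -> Tue; T -> Mon; A -> Mon; J -> Mon.

3 days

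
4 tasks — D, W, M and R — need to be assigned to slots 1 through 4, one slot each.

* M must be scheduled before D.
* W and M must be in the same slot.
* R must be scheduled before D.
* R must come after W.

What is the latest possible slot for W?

Downstream work caps W at 2.
W at 2 is achievable: R=3; M=2; W=2; D=4.

2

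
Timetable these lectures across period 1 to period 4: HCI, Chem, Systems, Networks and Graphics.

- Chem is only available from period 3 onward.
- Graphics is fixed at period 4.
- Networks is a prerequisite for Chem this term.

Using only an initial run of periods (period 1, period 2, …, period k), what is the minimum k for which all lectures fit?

4

The precedence chain requires at least 2 distinct periods.
Graphics can't be placed before period 4, so the schedule must run through at least period 4.
4 works (last occupied period: period 4): for example Networks=period 1, Systems=period 1, Graphics=period 4, Chem=period 3, HCI=period 1.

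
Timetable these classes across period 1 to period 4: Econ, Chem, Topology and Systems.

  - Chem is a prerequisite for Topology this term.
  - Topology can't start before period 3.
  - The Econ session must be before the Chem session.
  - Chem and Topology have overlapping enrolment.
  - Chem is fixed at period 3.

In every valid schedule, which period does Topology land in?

period 4

Topology's window is period 3–period 4.
Chem is fixed at period 3, and Topology can't share a period with Chem.
So Topology must be period 4.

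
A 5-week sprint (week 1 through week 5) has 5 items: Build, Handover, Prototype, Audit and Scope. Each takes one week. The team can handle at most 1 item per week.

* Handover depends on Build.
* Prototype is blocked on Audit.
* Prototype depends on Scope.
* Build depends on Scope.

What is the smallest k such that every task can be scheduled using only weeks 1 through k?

The precedence chain requires at least 3 distinct weeks.
With at most 1 per week and 5 tasks, at least 5 weeks are needed.
5 works (last occupied week: week 5): for example Audit in week 3, Build in week 2, Handover in week 5, Prototype in week 4, Scope in week 1.

5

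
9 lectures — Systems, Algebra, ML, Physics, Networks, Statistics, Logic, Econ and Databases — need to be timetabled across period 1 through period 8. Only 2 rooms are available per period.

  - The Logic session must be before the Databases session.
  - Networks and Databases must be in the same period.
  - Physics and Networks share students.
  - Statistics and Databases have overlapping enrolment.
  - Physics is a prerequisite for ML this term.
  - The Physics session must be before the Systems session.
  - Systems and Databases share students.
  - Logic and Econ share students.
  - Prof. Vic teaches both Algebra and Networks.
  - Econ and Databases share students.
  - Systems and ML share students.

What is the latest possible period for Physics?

period 6

Downstream work caps Physics at period 7.
Physics at period 6 is achievable: Econ in period 3; Physics in period 6; Algebra in period 1; Statistics in period 3; Networks in period 2; ML in period 8; Systems in period 7; Databases in period 2; Logic in period 1.
Nothing later works — the conflict and capacity constraints rule out every period after period 6.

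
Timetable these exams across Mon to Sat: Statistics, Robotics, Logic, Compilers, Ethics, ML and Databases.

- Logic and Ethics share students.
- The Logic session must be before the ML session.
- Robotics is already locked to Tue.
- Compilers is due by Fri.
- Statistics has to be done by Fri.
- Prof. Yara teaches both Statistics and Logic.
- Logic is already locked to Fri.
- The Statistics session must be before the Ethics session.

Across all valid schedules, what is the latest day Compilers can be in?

Fri

Compilers's own window allows nothing later than Fri.
Compilers at Fri is achievable: Databases in Mon; Ethics in Tue; ML in Sat; Statistics in Mon; Robotics in Tue; Compilers in Fri; Logic in Fri.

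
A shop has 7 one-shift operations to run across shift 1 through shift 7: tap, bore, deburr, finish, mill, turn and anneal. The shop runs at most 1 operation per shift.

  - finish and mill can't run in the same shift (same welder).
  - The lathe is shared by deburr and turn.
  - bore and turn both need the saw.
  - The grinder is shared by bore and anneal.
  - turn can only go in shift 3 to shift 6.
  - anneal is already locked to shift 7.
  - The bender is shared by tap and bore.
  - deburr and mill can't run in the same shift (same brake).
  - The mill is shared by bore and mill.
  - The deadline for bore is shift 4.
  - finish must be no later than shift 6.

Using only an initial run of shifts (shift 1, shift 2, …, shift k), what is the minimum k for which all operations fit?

With at most 1 per shift and 7 operations, at least 7 shifts are needed.
anneal can't be placed before shift 7, so the schedule must run through at least shift 7.
7 works (last occupied shift: shift 7): for example bore -> shift 1, tap -> shift 4, mill -> shift 6, anneal -> shift 7, deburr -> shift 5, finish -> shift 2, turn -> shift 3.

7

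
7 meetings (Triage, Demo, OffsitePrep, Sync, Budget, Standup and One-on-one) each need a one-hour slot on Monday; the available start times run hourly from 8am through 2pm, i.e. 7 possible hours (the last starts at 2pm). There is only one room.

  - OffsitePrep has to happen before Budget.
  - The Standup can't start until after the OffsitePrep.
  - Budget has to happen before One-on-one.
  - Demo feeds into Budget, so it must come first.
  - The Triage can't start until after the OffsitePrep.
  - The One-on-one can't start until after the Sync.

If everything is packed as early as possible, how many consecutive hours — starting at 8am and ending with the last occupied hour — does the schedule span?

The precedence chain requires at least 3 distinct hours.
With at most 1 per hour and 7 meetings, at least 7 hours are needed.
7 works (last occupied hour: 2pm): for example Budget -> 10am, OffsitePrep -> 8am, Standup -> 2pm, Sync -> 11am, One-on-one -> 12pm, Triage -> 1pm, Demo -> 9am.

7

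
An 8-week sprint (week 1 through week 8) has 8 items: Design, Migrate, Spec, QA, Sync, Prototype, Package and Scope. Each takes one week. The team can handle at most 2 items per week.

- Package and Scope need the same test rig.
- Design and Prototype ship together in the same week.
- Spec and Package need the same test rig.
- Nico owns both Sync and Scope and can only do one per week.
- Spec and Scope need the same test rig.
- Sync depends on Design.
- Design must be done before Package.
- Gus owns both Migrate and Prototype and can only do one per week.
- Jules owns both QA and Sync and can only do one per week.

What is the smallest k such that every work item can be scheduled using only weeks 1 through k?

4 weeks

The precedence chain requires at least 2 distinct weeks.
With at most 2 per week and 8 work items, at least 4 weeks are needed.
4 works (last occupied week: week 4): for example Prototype in week 1, QA in week 4, Design in week 1, Package in week 2, Migrate in week 3, Sync in week 2, Spec in week 3, Scope in week 4.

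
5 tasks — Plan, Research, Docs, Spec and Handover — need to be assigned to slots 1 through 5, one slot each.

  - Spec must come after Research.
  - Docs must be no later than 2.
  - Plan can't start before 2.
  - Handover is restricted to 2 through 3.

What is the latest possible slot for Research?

Downstream work caps Research at 4.
Research at 4 is achievable: Spec=5, Plan=2, Handover=2, Docs=1, Research=4.

4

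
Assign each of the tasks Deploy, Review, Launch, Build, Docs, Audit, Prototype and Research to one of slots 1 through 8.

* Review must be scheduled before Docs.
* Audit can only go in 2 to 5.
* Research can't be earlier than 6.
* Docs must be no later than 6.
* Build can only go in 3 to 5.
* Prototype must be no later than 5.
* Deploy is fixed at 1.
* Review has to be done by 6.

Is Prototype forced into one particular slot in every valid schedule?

No

Prototype can be 1 (e.g. Deploy=1, Prototype=1, Review=1, Docs=2, Build=3, Audit=2, Research=6, Launch=1) or 2 (e.g. Research -> 6; Deploy -> 1; Review -> 1; Audit -> 2; Build -> 3; Docs -> 2; Launch -> 1; Prototype -> 2).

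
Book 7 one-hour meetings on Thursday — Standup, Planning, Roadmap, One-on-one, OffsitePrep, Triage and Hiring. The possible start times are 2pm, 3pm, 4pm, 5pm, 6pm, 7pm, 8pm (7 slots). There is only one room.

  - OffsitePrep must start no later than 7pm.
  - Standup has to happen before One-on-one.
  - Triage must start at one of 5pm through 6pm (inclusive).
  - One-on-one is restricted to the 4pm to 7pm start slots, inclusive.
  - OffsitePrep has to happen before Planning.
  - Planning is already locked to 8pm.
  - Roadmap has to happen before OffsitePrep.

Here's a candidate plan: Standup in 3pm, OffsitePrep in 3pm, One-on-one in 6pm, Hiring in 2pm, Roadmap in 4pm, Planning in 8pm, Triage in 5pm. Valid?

OffsitePrep must start no later than 7pm — holds.
Planning is already locked to 8pm — holds.
Roadmap has to happen before OffsitePrep — violated.
Triage must start at one of 5pm through 6pm (inclusive) — holds.
There is only one room — violated.
One-on-one is restricted to the 4pm to 7pm start slots, inclusive — holds.
Standup has to happen before One-on-one — holds.
OffsitePrep has to happen before Planning — holds.

Invalid. There is only one room.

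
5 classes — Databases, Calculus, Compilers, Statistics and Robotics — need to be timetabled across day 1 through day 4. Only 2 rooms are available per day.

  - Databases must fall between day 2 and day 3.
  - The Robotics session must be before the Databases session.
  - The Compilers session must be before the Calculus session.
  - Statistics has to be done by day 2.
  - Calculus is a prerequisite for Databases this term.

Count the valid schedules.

Enumerating: Compilers in day 1; Robotics in day 2; Statistics in day 1; Calculus in day 2; Databases in day 3 | Statistics in day 2; Databases in day 3; Calculus in day 2; Robotics in day 1; Compilers in day 1.

2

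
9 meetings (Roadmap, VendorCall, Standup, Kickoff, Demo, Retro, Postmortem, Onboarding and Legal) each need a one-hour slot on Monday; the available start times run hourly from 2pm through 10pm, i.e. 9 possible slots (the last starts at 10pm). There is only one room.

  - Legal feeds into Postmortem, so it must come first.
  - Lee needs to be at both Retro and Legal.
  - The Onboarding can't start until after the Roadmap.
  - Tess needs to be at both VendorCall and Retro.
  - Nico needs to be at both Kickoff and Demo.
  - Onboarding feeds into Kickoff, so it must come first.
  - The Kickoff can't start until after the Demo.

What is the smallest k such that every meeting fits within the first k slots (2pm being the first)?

The precedence chain requires at least 3 distinct slots.
With at most 1 per slot and 9 meetings, at least 9 slots are needed.
9 works (last occupied slot: 10pm): for example Roadmap=2pm; Standup=9pm; Demo=4pm; VendorCall=8pm; Legal=6pm; Postmortem=7pm; Kickoff=5pm; Retro=10pm; Onboarding=3pm.

9 slots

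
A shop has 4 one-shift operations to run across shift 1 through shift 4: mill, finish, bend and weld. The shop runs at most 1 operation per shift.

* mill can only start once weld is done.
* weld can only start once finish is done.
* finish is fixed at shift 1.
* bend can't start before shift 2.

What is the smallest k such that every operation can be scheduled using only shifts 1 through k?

The precedence chain requires at least 3 distinct shifts.
With at most 1 per shift and 4 operations, at least 4 shifts are needed.
4 works (last occupied shift: shift 4): for example weld in shift 3; finish in shift 1; mill in shift 4; bend in shift 2.

4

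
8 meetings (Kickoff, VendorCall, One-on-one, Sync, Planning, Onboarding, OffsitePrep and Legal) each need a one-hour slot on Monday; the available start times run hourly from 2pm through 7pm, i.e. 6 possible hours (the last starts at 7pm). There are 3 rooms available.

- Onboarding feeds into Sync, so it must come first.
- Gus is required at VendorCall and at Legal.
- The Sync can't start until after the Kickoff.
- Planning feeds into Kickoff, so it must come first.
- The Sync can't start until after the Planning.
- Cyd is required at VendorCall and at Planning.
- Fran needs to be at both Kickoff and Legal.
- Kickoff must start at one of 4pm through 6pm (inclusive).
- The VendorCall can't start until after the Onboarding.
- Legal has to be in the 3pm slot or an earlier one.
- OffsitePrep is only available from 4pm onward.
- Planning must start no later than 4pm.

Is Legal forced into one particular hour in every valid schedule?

No

Legal can be 2pm (e.g. VendorCall=3pm, Planning=2pm, Onboarding=2pm, OffsitePrep=4pm, Sync=5pm, Legal=2pm, One-on-one=3pm, Kickoff=4pm) or 3pm (e.g. OffsitePrep=4pm; Sync=5pm; Onboarding=2pm; Kickoff=4pm; One-on-one=2pm; Planning=2pm; Legal=3pm; VendorCall=4pm).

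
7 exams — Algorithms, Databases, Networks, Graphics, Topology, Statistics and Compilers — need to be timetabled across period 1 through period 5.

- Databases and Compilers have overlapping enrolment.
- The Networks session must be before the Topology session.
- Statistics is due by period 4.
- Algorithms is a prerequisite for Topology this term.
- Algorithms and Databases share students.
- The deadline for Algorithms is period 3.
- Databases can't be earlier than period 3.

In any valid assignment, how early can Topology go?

Precedence pushes Topology to at least period 2.
Topology at period 2 is achievable: Networks in period 1; Databases in period 3; Topology in period 2; Compilers in period 1; Algorithms in period 1; Graphics in period 1; Statistics in period 1.

period 2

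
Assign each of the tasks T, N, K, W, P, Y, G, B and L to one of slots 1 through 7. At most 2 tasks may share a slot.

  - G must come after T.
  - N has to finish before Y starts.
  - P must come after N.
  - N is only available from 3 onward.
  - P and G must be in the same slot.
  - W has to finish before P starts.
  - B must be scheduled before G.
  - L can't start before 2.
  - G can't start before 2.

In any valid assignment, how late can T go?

Downstream work caps T at 6.
T at 6 is achievable: P -> 7; T -> 6; L -> 2; K -> 2; G -> 7; B -> 1; W -> 1; N -> 3; Y -> 4.

6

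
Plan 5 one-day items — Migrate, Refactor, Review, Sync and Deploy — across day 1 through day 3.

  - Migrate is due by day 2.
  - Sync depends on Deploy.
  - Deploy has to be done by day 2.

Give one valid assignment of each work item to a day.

Refactor -> day 1; Deploy -> day 1; Review -> day 1; Migrate -> day 1; Sync -> day 2

Checking: Deploy(day 1) before Sync(day 2); Deploy=day 1 in [day 1,day 2]; Migrate=day 1 in [day 1,day 2].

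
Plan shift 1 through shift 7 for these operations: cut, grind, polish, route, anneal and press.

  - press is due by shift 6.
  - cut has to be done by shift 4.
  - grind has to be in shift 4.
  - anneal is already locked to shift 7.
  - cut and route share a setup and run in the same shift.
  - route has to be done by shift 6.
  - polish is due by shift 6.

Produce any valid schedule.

anneal in shift 7; route in shift 1; press in shift 1; cut in shift 1; polish in shift 1; grind in shift 4

Checking: cut = route = shift 1; press=shift 1 in [shift 1,shift 6]; grind=shift 4 in [shift 4,shift 4]; route=shift 1 in [shift 1,shift 6]; cut=shift 1 in [shift 1,shift 4]; anneal=shift 7 in [shift 7,shift 7]; polish=shift 1 in [shift 1,shift 6].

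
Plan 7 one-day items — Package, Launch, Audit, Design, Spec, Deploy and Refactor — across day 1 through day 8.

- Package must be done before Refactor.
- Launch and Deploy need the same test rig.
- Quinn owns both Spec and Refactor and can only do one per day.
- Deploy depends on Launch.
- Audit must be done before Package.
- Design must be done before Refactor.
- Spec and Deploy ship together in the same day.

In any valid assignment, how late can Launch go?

Downstream work caps Launch at day 7.
Launch at day 7 is achievable: Spec -> day 8; Deploy -> day 8; Package -> day 2; Audit -> day 1; Launch -> day 7; Refactor -> day 3; Design -> day 1.

day 7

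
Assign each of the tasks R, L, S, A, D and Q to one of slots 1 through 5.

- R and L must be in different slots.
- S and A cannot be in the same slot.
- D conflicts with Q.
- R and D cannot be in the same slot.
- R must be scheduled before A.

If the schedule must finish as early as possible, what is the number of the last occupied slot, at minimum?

The precedence chain requires at least 2 distinct slots.
2 works (last occupied slot: 2): for example A -> 2; L -> 2; S -> 1; Q -> 1; D -> 2; R -> 1.

2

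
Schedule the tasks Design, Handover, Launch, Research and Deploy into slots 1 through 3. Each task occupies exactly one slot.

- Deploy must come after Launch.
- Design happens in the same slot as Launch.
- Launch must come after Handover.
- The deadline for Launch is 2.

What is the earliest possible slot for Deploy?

3

Precedence pushes Deploy to at least 3.
Deploy at 3 is achievable: Deploy=3; Handover=1; Research=1; Launch=2; Design=2.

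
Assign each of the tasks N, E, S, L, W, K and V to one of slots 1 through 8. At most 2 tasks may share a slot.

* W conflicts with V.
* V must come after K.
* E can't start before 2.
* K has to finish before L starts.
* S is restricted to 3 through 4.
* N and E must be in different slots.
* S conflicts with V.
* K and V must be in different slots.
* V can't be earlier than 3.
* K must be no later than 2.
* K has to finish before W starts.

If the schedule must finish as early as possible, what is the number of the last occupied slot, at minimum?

The precedence chain requires at least 2 distinct slots.
With at most 2 per slot and 7 tasks, at least 4 slots are needed.
S can't be placed before 3, so the schedule must run through at least slot 3.
4 works (last occupied slot: 4): for example E=2, K=1, N=1, L=2, W=4, V=3, S=4.

slot 4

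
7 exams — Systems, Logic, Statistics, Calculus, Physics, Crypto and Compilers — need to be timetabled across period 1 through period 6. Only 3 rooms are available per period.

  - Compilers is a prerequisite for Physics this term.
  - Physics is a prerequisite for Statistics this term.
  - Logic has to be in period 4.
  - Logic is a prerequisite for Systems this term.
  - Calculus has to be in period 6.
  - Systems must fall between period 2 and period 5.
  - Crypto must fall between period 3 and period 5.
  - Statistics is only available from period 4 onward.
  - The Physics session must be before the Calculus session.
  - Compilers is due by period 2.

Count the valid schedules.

45

Splitting on Statistics: it can be period 4 (9), period 5 (15), period 6 (21). Listing each branch's schedules as (Systems, Logic, Calculus, Physics, Crypto, Compilers) by period number:
Statistics=period 4: (5,4,6,2,3,1) (5,4,6,2,4,1) (5,4,6,2,5,1) (5,4,6,3,3,1) (5,4,6,3,3,2) (5,4,6,3,4,1) (5,4,6,3,4,2) (5,4,6,3,5,1) (5,4,6,3,5,2) — 9.
Statistics=period 5: (5,4,6,2,3,1) (5,4,6,2,4,1) (5,4,6,2,5,1) (5,4,6,3,3,1) (5,4,6,3,3,2) (5,4,6,3,4,1) (5,4,6,3,4,2) (5,4,6,3,5,1) (5,4,6,3,5,2) (5,4,6,4,3,1) (5,4,6,4,3,2) (5,4,6,4,4,1) (5,4,6,4,4,2) (5,4,6,4,5,1) (5,4,6,4,5,2) — 15.
Statistics=period 6: (5,4,6,2,3,1) (5,4,6,2,4,1) (5,4,6,2,5,1) (5,4,6,3,3,1) (5,4,6,3,3,2) (5,4,6,3,4,1) (5,4,6,3,4,2) (5,4,6,3,5,1) (5,4,6,3,5,2) (5,4,6,4,3,1) (5,4,6,4,3,2) (5,4,6,4,4,1) (5,4,6,4,4,2) (5,4,6,4,5,1) (5,4,6,4,5,2) (5,4,6,5,3,1) (5,4,6,5,3,2) (5,4,6,5,4,1) (5,4,6,5,4,2) (5,4,6,5,5,1) (5,4,6,5,5,2) — 21.
Summing: 9 + 15 + 21 = 45.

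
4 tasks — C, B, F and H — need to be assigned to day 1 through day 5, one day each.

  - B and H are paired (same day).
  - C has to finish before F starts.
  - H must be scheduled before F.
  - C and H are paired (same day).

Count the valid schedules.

Splitting on C: it can be day 1 (4), day 2 (3), day 3 (2), day 4 (1). Listing each branch's schedules as (B, F, H) by day number:
C=day 1: (1,2,1) (1,3,1) (1,4,1) (1,5,1) — 4.
C=day 2: (2,3,2) (2,4,2) (2,5,2) — 3.
C=day 3: (3,4,3) (3,5,3) — 2.
C=day 4: (4,5,4) — 1.
Summing: 4 + 3 + 2 + 1 = 10.

10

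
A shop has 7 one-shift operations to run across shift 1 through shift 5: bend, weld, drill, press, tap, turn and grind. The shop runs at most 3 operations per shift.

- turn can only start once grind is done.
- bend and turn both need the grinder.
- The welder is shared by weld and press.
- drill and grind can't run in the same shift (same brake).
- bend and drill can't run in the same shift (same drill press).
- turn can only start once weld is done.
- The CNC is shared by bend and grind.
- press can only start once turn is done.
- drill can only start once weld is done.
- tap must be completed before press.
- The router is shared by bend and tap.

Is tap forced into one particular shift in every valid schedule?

No

tap can be shift 1 (e.g. weld=shift 1; drill=shift 2; bend=shift 3; turn=shift 2; grind=shift 1; tap=shift 1; press=shift 3) or shift 2 (e.g. press=shift 3, tap=shift 2, weld=shift 1, bend=shift 3, grind=shift 1, drill=shift 2, turn=shift 2).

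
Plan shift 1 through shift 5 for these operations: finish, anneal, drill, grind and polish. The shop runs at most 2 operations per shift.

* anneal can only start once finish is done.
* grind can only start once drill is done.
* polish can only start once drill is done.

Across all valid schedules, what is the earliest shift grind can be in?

shift 2

Precedence pushes grind to at least shift 2.
grind at shift 2 is achievable: grind=shift 2, polish=shift 3, anneal=shift 2, drill=shift 1, finish=shift 1.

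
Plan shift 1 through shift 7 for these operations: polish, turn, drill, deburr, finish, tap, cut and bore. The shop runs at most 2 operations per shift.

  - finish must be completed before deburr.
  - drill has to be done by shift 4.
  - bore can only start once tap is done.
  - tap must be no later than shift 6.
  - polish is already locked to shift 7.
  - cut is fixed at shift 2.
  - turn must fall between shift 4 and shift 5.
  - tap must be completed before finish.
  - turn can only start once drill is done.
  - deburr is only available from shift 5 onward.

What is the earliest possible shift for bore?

Precedence pushes bore to at least shift 2.
bore at shift 2 is achievable: finish in shift 3; tap in shift 1; cut in shift 2; drill in shift 1; bore in shift 2; turn in shift 4; deburr in shift 5; polish in shift 7.

shift 2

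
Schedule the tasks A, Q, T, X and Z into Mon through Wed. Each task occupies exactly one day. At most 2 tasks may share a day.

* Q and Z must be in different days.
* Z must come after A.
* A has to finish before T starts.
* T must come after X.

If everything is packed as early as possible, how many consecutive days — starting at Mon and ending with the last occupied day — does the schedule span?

3

The precedence chain requires at least 2 distinct days.
With at most 2 per day and 5 tasks, at least 3 days are needed.
3 works (last occupied day: Wed): for example Z -> Tue; Q -> Wed; T -> Tue; A -> Mon; X -> Mon.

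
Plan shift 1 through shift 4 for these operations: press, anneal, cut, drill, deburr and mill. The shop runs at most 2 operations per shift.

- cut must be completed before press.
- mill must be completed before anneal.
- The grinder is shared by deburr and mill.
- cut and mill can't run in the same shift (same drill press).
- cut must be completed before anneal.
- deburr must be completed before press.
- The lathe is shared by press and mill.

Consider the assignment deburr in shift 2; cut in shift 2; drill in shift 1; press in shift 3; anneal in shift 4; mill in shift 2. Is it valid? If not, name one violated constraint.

No — it violates: The grinder is shared by deburr and mill

cut must be completed before anneal — holds.
The lathe is shared by press and mill — holds.
deburr must be completed before press — holds.
mill must be completed before anneal — holds.
cut and mill can't run in the same shift (same drill press) — violated.
The shop runs at most 2 operations per shift — violated.
cut must be completed before press — holds.
The grinder is shared by deburr and mill — violated.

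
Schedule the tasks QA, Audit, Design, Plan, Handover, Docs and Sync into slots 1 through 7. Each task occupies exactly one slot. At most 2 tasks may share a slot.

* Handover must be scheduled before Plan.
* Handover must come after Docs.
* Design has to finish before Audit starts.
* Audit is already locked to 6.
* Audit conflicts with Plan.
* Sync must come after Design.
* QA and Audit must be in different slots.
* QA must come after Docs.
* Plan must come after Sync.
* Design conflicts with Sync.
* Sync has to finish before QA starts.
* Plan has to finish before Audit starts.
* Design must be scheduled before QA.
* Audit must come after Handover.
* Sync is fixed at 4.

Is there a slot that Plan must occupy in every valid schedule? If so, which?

Sync is fixed at 4 and must come before Plan, so Plan is at least 5.
Audit is fixed at 6 and must come after Plan, so Plan is at most 5.
So Plan must be 5.

5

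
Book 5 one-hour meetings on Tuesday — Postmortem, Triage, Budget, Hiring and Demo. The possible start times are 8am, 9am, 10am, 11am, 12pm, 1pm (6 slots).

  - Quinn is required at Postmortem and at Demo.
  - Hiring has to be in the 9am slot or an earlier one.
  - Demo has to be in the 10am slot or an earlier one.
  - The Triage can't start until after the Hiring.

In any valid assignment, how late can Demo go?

10am

Demo's own window allows nothing later than 10am.
Demo at 10am is achievable: Postmortem -> 8am; Budget -> 8am; Demo -> 10am; Hiring -> 8am; Triage -> 9am.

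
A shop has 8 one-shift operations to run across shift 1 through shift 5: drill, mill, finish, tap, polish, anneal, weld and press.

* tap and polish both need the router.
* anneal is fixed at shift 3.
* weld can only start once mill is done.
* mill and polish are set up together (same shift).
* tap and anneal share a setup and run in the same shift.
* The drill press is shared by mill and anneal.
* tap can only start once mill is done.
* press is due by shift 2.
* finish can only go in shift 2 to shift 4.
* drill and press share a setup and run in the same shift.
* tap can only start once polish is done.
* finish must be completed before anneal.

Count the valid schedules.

14

Splitting on drill: it can be shift 1 (7), shift 2 (7). Listing each branch's schedules as (mill, finish, tap, polish, anneal, weld, press) by shift number:
drill=shift 1: (1,2,3,1,3,2,1) (1,2,3,1,3,3,1) (1,2,3,1,3,4,1) (1,2,3,1,3,5,1) (2,2,3,2,3,3,1) (2,2,3,2,3,4,1) (2,2,3,2,3,5,1) — 7.
drill=shift 2: (1,2,3,1,3,2,2) (1,2,3,1,3,3,2) (1,2,3,1,3,4,2) (1,2,3,1,3,5,2) (2,2,3,2,3,3,2) (2,2,3,2,3,4,2) (2,2,3,2,3,5,2) — 7.
Summing: 7 + 7 = 14.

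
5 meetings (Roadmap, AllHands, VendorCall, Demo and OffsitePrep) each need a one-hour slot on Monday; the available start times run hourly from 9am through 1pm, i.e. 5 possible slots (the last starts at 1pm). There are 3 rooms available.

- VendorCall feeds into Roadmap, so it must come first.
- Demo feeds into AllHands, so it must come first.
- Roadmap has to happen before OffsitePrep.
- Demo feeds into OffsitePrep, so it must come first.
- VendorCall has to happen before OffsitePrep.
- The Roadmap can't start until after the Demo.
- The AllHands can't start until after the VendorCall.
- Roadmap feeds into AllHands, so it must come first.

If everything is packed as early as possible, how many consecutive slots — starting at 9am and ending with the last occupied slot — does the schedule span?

3

The precedence chain requires at least 3 distinct slots.
With at most 3 per slot and 5 meetings, at least 2 slots are needed.
3 works (last occupied slot: 11am): for example Roadmap=10am; OffsitePrep=11am; AllHands=11am; Demo=9am; VendorCall=9am.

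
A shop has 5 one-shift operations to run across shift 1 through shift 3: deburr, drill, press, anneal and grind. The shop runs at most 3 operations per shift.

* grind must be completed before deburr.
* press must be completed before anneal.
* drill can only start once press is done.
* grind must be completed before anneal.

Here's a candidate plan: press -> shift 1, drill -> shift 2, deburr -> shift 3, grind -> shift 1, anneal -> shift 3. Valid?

grind must be completed before deburr — holds.
drill can only start once press is done — holds.
grind must be completed before anneal — holds.
The shop runs at most 3 operations per shift — holds.
press must be completed before anneal — holds.

Valid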